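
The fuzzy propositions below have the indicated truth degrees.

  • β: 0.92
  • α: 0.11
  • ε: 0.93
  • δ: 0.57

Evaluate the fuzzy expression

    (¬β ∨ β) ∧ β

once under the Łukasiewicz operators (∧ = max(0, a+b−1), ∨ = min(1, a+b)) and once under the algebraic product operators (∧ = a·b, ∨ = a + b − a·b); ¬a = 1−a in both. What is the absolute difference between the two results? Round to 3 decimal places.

Under Łukasiewicz:
  ¬β = 1 − 0.92 = 0.08
  ¬β ∨ β = min(1, a+b) on (0.08, 0.92) = 1.00
  (¬β ∨ β) ∧ β = max(0, a+b−1) on (1.00, 0.92) = 0.92
  → value = 0.9200
Under algebraic product:
  ¬β = 1 − 0.9200 = 0.0800
  ¬β ∨ β = a + b − a·b on (0.0800, 0.9200) = 0.9264
  (¬β ∨ β) ∧ β = a·b on (0.9264, 0.9200) = 0.8523
  → value = 0.8523
|0.9200 − 0.8523| = 0.068

0.068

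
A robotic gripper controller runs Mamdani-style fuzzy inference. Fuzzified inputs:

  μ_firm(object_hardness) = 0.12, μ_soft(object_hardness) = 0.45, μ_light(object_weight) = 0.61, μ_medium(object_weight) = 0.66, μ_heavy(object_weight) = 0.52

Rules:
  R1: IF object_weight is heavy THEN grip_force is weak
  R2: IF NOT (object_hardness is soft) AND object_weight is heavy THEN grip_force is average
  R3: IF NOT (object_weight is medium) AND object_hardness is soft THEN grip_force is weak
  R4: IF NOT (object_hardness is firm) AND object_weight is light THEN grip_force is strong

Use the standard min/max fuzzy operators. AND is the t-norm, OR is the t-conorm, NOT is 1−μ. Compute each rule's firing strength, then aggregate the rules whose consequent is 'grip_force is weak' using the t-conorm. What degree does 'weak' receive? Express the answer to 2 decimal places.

R1: heavy=0.52 → w = 0.52
R2: ¬soft=1−0.45=0.55, heavy=0.52; AND[min(a, b)] → w = 0.52
R3: ¬medium=1−0.66=0.34, soft=0.45; AND[min(a, b)] → w = 0.34
R4: ¬firm=1−0.12=0.88, light=0.61; AND[min(a, b)] → w = 0.61
Rules with consequent 'weak': {R1, R3} → strengths 0.52, 0.34
Aggregate via t-conorm [max(a, b)]: 0.52

0.52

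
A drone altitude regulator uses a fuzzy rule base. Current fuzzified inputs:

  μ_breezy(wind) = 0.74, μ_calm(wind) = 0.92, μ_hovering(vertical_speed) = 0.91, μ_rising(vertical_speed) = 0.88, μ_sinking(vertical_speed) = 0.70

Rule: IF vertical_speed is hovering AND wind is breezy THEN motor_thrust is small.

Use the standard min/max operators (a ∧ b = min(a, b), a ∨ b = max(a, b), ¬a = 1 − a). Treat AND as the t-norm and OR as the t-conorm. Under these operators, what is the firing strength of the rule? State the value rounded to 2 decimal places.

0.74

firing strength: hovering=0.91, breezy=0.74; AND[min(a, b)] → w = 0.74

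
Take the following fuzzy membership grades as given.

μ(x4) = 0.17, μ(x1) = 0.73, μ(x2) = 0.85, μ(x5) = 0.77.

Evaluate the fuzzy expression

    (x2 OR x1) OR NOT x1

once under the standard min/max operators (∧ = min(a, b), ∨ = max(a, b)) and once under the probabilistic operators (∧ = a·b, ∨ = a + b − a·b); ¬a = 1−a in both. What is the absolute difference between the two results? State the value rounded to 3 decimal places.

Under standard min/max:
  x2 OR x1 = max(a, b) on (0.85, 0.73) = 0.85
  NOT x1 = 1 − 0.73 = 0.27
  (x2 OR x1) OR NOT x1 = max(a, b) on (0.85, 0.27) = 0.85
  → value = 0.8500
Under probabilistic:
  x2 OR x1 = a + b − a·b on (0.8500, 0.7300) = 0.9595
  NOT x1 = 1 − 0.7300 = 0.2700
  (x2 OR x1) OR NOT x1 = a + b − a·b on (0.9595, 0.2700) = 0.9704
  → value = 0.9704
|0.8500 − 0.9704| = 0.120

0.120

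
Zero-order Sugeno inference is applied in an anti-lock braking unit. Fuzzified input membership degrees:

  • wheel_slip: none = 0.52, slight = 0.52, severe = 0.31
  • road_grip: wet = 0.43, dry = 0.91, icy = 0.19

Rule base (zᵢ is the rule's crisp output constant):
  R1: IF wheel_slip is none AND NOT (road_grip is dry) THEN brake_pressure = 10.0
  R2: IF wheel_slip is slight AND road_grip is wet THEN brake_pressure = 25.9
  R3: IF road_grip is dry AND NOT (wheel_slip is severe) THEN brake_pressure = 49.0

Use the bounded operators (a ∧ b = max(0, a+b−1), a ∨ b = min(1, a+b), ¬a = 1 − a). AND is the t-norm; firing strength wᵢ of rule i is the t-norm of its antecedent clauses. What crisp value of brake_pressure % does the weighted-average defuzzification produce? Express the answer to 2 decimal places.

49.00

R1 (z=10.0): none=0.52, ¬dry=1−0.91=0.09; AND[max(0, a+b−1)] → w = 0.00
R2 (z=25.9): slight=0.52, wet=0.43; AND[max(0, a+b−1)] → w = 0.00
R3 (z=49.0): dry=0.91, ¬severe=1−0.31=0.69; AND[max(0, a+b−1)] → w = 0.60
Weighted average = (0.00·10.0 + 0.00·25.9 + 0.60·49.0) / (0.00 + 0.00 + 0.60)
  = 29.4000 / 0.6000 = 49.00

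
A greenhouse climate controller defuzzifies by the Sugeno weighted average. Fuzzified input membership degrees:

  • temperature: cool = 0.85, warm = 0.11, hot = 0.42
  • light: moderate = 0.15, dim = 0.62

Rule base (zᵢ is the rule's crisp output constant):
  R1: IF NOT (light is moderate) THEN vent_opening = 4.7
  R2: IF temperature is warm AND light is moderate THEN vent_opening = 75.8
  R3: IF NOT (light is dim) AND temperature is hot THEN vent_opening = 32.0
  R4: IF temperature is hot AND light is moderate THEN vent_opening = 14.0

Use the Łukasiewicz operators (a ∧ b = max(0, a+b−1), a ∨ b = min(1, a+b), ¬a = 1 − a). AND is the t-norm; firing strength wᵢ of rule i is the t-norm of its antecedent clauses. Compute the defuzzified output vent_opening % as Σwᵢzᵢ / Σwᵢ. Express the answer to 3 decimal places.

4.700

R1 (z=4.7): ¬moderate=1−0.15=0.85 → w = 0.85
R2 (z=75.8): warm=0.11, moderate=0.15; AND[max(0, a+b−1)] → w = 0.00
R3 (z=32.0): ¬dim=1−0.62=0.38, hot=0.42; AND[max(0, a+b−1)] → w = 0.00
R4 (z=14.0): hot=0.42, moderate=0.15; AND[max(0, a+b−1)] → w = 0.00
Weighted average = (0.85·4.7 + 0.00·75.8 + 0.00·32.0 + 0.00·14.0) / (0.85 + 0.00 + 0.00 + 0.00)
  = 3.9950 / 0.8500 = 4.700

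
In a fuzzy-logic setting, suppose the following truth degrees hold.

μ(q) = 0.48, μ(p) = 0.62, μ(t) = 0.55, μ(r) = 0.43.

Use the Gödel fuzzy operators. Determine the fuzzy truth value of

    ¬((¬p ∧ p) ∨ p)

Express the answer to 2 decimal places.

0.38

¬p = 1 − 0.62 = 0.38
¬p ∧ p = min(a, b) on (0.38, 0.62) = 0.38
(¬p ∧ p) ∨ p = max(a, b) on (0.38, 0.62) = 0.62
¬((¬p ∧ p) ∨ p) = 1 − 0.62 = 0.38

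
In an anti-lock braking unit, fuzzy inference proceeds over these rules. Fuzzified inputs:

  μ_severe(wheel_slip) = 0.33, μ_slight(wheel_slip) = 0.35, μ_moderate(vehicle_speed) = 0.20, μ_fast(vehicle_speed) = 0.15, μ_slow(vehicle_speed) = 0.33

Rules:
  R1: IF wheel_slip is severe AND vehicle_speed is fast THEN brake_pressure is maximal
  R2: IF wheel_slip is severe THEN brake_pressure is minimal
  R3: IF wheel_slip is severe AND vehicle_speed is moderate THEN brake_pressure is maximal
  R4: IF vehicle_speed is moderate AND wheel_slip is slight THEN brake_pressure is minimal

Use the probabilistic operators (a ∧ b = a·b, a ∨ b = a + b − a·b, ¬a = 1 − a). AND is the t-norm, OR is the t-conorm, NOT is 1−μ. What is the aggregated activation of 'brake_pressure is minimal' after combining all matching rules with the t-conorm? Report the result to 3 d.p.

R1: severe=0.33, fast=0.15; AND[a·b] → w = 0.0495
R2: severe=0.33 → w = 0.3300
R3: severe=0.33, moderate=0.20; AND[a·b] → w = 0.0660
R4: moderate=0.20, slight=0.35; AND[a·b] → w = 0.0700
Rules with consequent 'minimal': {R2, R4} → strengths 0.3300, 0.0700
Aggregate via t-conorm [a + b − a·b]: 0.3769

0.377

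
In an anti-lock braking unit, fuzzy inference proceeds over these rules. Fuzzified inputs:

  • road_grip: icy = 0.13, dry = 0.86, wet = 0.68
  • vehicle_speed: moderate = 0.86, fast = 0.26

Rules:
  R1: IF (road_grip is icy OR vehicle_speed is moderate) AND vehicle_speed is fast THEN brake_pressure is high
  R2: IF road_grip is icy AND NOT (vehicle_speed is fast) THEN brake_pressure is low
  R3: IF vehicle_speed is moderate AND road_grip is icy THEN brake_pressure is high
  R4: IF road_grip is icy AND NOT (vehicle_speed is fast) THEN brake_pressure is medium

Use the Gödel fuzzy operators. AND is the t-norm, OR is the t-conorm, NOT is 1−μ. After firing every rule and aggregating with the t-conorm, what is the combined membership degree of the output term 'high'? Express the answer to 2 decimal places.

R1: (icy=0.13 OR moderate=0.86) = 0.86; AND[min(a, b)] with fast=0.26 → w = 0.26
R2: icy=0.13, ¬fast=1−0.26=0.74; AND[min(a, b)] → w = 0.13
R3: moderate=0.86, icy=0.13; AND[min(a, b)] → w = 0.13
R4: icy=0.13, ¬fast=1−0.26=0.74; AND[min(a, b)] → w = 0.13
Rules with consequent 'high': {R1, R3} → strengths 0.26, 0.13
Aggregate via t-conorm [max(a, b)]: 0.26

0.26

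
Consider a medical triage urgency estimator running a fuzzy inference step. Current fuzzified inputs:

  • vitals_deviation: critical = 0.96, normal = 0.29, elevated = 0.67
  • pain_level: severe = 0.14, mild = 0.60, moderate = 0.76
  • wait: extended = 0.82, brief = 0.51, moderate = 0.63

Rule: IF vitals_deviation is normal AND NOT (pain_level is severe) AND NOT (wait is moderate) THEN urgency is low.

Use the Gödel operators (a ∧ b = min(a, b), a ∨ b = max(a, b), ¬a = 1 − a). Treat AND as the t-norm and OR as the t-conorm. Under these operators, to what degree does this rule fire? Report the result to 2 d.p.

0.29

firing strength: normal=0.29, ¬severe=1−0.14=0.86, ¬moderate=1−0.63=0.37; AND[min(a, b)] → w = 0.29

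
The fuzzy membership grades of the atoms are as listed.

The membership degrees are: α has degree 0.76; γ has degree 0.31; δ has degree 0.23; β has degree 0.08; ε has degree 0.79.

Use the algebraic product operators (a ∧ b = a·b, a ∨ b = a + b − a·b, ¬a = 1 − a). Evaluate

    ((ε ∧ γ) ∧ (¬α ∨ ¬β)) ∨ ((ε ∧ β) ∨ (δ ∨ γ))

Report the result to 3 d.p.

0.617

ε ∧ γ = a·b on (0.7900, 0.3100) = 0.2449
¬α = 1 − 0.7600 = 0.2400
¬β = 1 − 0.0800 = 0.9200
¬α ∨ ¬β = a + b − a·b on (0.2400, 0.9200) = 0.9392
(ε ∧ γ) ∧ (¬α ∨ ¬β) = a·b on (0.2449, 0.9392) = 0.2300
ε ∧ β = a·b on (0.7900, 0.0800) = 0.0632
δ ∨ γ = a + b − a·b on (0.2300, 0.3100) = 0.4687
(ε ∧ β) ∨ (δ ∨ γ) = a + b − a·b on (0.0632, 0.4687) = 0.5023
((ε ∧ γ) ∧ (¬α ∨ ¬β)) ∨ ((ε ∧ β) ∨ (δ ∨ γ)) = a + b − a·b on (0.2300, 0.5023) = 0.6168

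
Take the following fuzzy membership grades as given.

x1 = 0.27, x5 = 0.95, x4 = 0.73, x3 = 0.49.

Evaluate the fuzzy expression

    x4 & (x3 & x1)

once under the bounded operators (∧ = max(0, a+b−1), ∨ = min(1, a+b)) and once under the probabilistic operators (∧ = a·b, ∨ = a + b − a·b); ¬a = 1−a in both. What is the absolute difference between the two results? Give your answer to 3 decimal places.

Under bounded:
  x3 & x1 = max(0, a+b−1) on (0.49, 0.27) = 0.00
  x4 & (x3 & x1) = max(0, a+b−1) on (0.73, 0.00) = 0.00
  → value = 0.0000
Under probabilistic:
  x3 & x1 = a·b on (0.4900, 0.2700) = 0.1323
  x4 & (x3 & x1) = a·b on (0.7300, 0.1323) = 0.0966
  → value = 0.0966
|0.0000 − 0.0966| = 0.097

0.097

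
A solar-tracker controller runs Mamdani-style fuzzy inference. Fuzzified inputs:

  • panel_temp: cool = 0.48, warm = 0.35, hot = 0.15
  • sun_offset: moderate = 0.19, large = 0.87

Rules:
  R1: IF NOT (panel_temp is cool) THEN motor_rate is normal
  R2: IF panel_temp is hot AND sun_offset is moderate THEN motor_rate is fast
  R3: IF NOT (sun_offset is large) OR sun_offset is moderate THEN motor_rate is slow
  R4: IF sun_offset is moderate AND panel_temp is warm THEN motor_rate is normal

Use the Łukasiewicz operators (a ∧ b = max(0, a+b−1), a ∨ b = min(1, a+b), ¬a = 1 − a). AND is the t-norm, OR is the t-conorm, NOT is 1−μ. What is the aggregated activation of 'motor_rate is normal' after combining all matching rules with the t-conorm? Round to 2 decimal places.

0.52

R1: ¬cool=1−0.48=0.52 → w = 0.52
R2: hot=0.15, moderate=0.19; AND[max(0, a+b−1)] → w = 0.00
R3: ¬large=1−0.87=0.13, moderate=0.19; OR[min(1, a+b)] → w = 0.32
R4: moderate=0.19, warm=0.35; AND[max(0, a+b−1)] → w = 0.00
Rules with consequent 'normal': {R1, R4} → strengths 0.52, 0.00
Aggregate via t-conorm [min(1, a+b)]: 0.52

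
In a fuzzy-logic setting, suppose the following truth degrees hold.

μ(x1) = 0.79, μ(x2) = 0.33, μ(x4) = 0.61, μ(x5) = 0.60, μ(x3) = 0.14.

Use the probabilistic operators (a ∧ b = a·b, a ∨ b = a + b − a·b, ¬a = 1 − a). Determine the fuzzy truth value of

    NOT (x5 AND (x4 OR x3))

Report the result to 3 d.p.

x4 OR x3 = a + b − a·b on (0.6100, 0.1400) = 0.6646
x5 AND (x4 OR x3) = a·b on (0.6000, 0.6646) = 0.3988
NOT (x5 AND (x4 OR x3)) = 1 − 0.3988 = 0.6012

0.601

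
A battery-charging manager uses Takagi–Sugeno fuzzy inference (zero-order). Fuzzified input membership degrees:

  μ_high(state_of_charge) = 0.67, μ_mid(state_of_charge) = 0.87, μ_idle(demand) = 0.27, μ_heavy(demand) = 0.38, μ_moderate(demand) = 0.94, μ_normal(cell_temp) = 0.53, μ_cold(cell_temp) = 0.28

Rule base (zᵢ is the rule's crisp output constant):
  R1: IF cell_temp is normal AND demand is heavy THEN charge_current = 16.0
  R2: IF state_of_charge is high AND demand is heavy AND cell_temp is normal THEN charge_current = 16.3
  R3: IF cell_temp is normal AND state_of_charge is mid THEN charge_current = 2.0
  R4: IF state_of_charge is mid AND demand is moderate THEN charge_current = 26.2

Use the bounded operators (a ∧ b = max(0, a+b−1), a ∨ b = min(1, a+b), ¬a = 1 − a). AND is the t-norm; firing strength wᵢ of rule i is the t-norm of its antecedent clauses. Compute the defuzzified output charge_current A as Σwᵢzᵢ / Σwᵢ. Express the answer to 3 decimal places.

18.200

R1 (z=16.0): normal=0.53, heavy=0.38; AND[max(0, a+b−1)] → w = 0.00
R2 (z=16.3): high=0.67, heavy=0.38, normal=0.53; AND[max(0, a+b−1)] → w = 0.00
R3 (z=2.0): normal=0.53, mid=0.87; AND[max(0, a+b−1)] → w = 0.40
R4 (z=26.2): mid=0.87, moderate=0.94; AND[max(0, a+b−1)] → w = 0.81
Weighted average = (0.00·16.0 + 0.00·16.3 + 0.40·2.0 + 0.81·26.2) / (0.00 + 0.00 + 0.40 + 0.81)
  = 22.0220 / 1.2100 = 18.200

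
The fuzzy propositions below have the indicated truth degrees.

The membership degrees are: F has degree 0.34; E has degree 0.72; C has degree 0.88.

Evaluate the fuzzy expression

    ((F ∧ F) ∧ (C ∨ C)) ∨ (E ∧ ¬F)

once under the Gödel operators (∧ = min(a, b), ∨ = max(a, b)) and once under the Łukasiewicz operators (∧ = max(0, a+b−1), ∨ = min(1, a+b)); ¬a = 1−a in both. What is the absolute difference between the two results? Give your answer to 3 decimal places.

0.280

Under Gödel:
  F ∧ F = min(a, b) on (0.34, 0.34) = 0.34
  C ∨ C = max(a, b) on (0.88, 0.88) = 0.88
  (F ∧ F) ∧ (C ∨ C) = min(a, b) on (0.34, 0.88) = 0.34
  ¬F = 1 − 0.34 = 0.66
  E ∧ ¬F = min(a, b) on (0.72, 0.66) = 0.66
  ((F ∧ F) ∧ (C ∨ C)) ∨ (E ∧ ¬F) = max(a, b) on (0.34, 0.66) = 0.66
  → value = 0.6600
Under Łukasiewicz:
  F ∧ F = max(0, a+b−1) on (0.34, 0.34) = 0.00
  C ∨ C = min(1, a+b) on (0.88, 0.88) = 1.00
  (F ∧ F) ∧ (C ∨ C) = max(0, a+b−1) on (0.00, 1.00) = 0.00
  ¬F = 1 − 0.34 = 0.66
  E ∧ ¬F = max(0, a+b−1) on (0.72, 0.66) = 0.38
  ((F ∧ F) ∧ (C ∨ C)) ∨ (E ∧ ¬F) = min(1, a+b) on (0.00, 0.38) = 0.38
  → value = 0.3800
|0.6600 − 0.3800| = 0.280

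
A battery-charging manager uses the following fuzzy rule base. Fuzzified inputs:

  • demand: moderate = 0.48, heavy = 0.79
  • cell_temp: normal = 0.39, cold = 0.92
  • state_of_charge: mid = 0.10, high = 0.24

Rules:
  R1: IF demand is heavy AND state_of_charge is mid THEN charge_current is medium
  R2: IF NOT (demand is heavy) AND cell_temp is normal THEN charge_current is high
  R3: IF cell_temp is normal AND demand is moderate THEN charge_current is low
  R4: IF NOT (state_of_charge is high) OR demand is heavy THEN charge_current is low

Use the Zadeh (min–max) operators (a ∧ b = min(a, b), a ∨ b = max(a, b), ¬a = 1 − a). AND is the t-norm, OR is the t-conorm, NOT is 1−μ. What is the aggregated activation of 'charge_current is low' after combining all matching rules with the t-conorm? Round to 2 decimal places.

0.79

R1: heavy=0.79, mid=0.10; AND[min(a, b)] → w = 0.10
R2: ¬heavy=1−0.79=0.21, normal=0.39; AND[min(a, b)] → w = 0.21
R3: normal=0.39, moderate=0.48; AND[min(a, b)] → w = 0.39
R4: ¬high=1−0.24=0.76, heavy=0.79; OR[max(a, b)] → w = 0.79
Rules with consequent 'low': {R3, R4} → strengths 0.39, 0.79
Aggregate via t-conorm [max(a, b)]: 0.79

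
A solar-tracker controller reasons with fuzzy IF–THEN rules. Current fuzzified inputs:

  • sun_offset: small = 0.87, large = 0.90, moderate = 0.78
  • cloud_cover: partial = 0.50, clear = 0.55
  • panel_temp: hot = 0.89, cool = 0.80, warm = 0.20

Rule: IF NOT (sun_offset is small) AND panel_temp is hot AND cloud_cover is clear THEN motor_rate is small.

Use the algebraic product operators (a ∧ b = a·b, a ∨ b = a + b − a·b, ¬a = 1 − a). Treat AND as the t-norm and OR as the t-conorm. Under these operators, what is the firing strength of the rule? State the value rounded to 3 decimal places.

0.064

firing strength: ¬small=1−0.87=0.13, hot=0.89, clear=0.55; AND[a·b] → w = 0.0636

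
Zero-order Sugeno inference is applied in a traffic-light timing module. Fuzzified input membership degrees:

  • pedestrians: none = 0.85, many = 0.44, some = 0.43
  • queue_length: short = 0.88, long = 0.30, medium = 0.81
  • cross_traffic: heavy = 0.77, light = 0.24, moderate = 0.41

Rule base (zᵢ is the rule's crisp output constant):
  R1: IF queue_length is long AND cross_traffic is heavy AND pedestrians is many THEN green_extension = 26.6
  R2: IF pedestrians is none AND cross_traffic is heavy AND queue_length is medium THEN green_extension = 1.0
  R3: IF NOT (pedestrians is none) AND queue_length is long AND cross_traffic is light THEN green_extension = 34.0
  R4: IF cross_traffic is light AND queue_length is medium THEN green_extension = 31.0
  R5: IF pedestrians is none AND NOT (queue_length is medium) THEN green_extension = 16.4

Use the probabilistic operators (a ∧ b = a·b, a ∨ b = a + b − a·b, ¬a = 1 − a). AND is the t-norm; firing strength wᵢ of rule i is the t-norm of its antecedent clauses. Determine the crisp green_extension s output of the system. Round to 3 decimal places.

R1 (z=26.6): long=0.30, heavy=0.77, many=0.44; AND[a·b] → w = 0.1016
R2 (z=1.0): none=0.85, heavy=0.77, medium=0.81; AND[a·b] → w = 0.5301
R3 (z=34.0): ¬none=1−0.85=0.15, long=0.30, light=0.24; AND[a·b] → w = 0.0108
R4 (z=31.0): light=0.24, medium=0.81; AND[a·b] → w = 0.1944
R5 (z=16.4): none=0.85, ¬medium=1−0.81=0.19; AND[a·b] → w = 0.1615
Weighted average = (0.1016·26.6 + 0.5301·1.0 + 0.0108·34.0 + 0.1944·31.0 + 0.1615·16.4) / (0.1016 + 0.5301 + 0.0108 + 0.1944 + 0.1615)
  = 12.2760 / 0.9985 = 12.295

12.295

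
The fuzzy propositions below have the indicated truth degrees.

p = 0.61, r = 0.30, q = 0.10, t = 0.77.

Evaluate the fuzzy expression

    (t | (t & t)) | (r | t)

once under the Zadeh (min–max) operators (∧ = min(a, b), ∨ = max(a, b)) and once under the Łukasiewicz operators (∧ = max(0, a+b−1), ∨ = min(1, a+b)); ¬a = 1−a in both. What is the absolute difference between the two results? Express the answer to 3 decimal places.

Under Zadeh (min–max):
  t & t = min(a, b) on (0.77, 0.77) = 0.77
  t | (t & t) = max(a, b) on (0.77, 0.77) = 0.77
  r | t = max(a, b) on (0.30, 0.77) = 0.77
  (t | (t & t)) | (r | t) = max(a, b) on (0.77, 0.77) = 0.77
  → value = 0.7700
Under Łukasiewicz:
  t & t = max(0, a+b−1) on (0.77, 0.77) = 0.54
  t | (t & t) = min(1, a+b) on (0.77, 0.54) = 1.00
  r | t = min(1, a+b) on (0.30, 0.77) = 1.00
  (t | (t & t)) | (r | t) = min(1, a+b) on (1.00, 1.00) = 1.00
  → value = 1.0000
|0.7700 − 1.0000| = 0.230

0.230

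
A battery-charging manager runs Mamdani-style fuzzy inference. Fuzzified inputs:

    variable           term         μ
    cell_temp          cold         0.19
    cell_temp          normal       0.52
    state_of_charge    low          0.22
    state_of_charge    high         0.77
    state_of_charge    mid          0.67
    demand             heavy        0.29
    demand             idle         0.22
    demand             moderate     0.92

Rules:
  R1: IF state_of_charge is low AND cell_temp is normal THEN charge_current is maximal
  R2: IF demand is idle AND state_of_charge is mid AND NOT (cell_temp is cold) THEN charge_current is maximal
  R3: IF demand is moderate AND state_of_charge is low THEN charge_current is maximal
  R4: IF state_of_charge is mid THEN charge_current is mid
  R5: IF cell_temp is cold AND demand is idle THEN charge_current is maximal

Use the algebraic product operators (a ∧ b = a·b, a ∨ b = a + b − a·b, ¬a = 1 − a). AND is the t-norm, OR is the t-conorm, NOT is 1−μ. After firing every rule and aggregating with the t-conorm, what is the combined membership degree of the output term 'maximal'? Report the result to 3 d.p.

R1: low=0.22, normal=0.52; AND[a·b] → w = 0.1144
R2: idle=0.22, mid=0.67, ¬cold=1−0.19=0.81; AND[a·b] → w = 0.1194
R3: moderate=0.92, low=0.22; AND[a·b] → w = 0.2024
R4: mid=0.67 → w = 0.6700
R5: cold=0.19, idle=0.22; AND[a·b] → w = 0.0418
Rules with consequent 'maximal': {R1, R2, R3, R5} → strengths 0.1144, 0.1194, 0.2024, 0.0418
Aggregate via t-conorm [a + b − a·b]: 0.4040

0.404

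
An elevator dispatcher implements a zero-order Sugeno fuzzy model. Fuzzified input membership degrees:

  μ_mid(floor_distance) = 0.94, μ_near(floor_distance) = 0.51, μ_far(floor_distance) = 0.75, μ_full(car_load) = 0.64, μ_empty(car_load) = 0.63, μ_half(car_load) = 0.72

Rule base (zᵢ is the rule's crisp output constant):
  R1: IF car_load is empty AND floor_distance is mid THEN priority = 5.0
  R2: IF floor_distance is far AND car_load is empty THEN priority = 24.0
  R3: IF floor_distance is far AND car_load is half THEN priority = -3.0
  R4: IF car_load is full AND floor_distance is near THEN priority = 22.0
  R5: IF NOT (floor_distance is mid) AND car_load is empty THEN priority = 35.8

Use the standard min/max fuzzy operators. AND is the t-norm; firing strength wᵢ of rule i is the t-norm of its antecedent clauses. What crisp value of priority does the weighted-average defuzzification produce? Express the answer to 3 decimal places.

11.560

R1 (z=5.0): empty=0.63, mid=0.94; AND[min(a, b)] → w = 0.63
R2 (z=24.0): far=0.75, empty=0.63; AND[min(a, b)] → w = 0.63
R3 (z=-3.0): far=0.75, half=0.72; AND[min(a, b)] → w = 0.72
R4 (z=22.0): full=0.64, near=0.51; AND[min(a, b)] → w = 0.51
R5 (z=35.8): ¬mid=1−0.94=0.06, empty=0.63; AND[min(a, b)] → w = 0.06
Weighted average = (0.63·5.0 + 0.63·24.0 + 0.72·-3.0 + 0.51·22.0 + 0.06·35.8) / (0.63 + 0.63 + 0.72 + 0.51 + 0.06)
  = 29.4780 / 2.5500 = 11.560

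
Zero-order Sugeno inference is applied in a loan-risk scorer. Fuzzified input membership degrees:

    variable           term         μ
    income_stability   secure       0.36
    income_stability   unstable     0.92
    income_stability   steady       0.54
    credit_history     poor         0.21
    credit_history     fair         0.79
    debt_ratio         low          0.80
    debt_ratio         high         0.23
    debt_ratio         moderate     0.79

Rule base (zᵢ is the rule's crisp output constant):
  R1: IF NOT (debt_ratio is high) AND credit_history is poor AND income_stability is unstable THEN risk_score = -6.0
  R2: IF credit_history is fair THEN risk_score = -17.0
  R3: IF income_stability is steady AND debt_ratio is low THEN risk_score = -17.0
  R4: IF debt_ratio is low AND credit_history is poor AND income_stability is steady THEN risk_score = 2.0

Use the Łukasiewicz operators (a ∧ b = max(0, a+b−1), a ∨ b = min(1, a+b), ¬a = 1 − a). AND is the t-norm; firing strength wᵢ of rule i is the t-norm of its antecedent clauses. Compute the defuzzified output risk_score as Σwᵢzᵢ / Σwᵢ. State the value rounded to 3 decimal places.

R1 (z=-6.0): ¬high=1−0.23=0.77, poor=0.21, unstable=0.92; AND[max(0, a+b−1)] → w = 0.00
R2 (z=-17.0): fair=0.79 → w = 0.79
R3 (z=-17.0): steady=0.54, low=0.80; AND[max(0, a+b−1)] → w = 0.34
R4 (z=2.0): low=0.80, poor=0.21, steady=0.54; AND[max(0, a+b−1)] → w = 0.00
Weighted average = (0.00·-6.0 + 0.79·-17.0 + 0.34·-17.0 + 0.00·2.0) / (0.00 + 0.79 + 0.34 + 0.00)
  = -19.2100 / 1.1300 = -17.000

-17.000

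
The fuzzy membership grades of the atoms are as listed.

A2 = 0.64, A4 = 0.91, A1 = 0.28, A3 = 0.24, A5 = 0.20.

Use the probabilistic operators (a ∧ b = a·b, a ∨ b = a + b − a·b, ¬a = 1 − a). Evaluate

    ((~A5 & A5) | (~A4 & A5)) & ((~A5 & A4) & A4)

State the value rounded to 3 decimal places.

0.116

~A5 = 1 − 0.2000 = 0.8000
~A5 & A5 = a·b on (0.8000, 0.2000) = 0.1600
~A4 = 1 − 0.9100 = 0.0900
~A4 & A5 = a·b on (0.0900, 0.2000) = 0.0180
(~A5 & A5) | (~A4 & A5) = a + b − a·b on (0.1600, 0.0180) = 0.1751
~A5 = 1 − 0.2000 = 0.8000
~A5 & A4 = a·b on (0.8000, 0.9100) = 0.7280
(~A5 & A4) & A4 = a·b on (0.7280, 0.9100) = 0.6625
((~A5 & A5) | (~A4 & A5)) & ((~A5 & A4) & A4) = a·b on (0.1751, 0.6625) = 0.1160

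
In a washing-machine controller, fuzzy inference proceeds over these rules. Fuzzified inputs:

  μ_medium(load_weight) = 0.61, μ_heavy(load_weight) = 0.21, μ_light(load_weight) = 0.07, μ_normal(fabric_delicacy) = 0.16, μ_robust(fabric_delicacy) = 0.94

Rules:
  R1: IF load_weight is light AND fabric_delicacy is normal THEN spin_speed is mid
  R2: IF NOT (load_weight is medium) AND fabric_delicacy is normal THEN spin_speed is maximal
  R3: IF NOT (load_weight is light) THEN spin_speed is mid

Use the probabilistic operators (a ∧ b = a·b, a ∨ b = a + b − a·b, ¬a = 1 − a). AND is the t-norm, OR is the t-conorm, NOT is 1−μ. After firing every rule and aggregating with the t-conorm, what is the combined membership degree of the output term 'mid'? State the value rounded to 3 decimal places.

R1: light=0.07, normal=0.16; AND[a·b] → w = 0.0112
R2: ¬medium=1−0.61=0.39, normal=0.16; AND[a·b] → w = 0.0624
R3: ¬light=1−0.07=0.93 → w = 0.9300
Rules with consequent 'mid': {R1, R3} → strengths 0.0112, 0.9300
Aggregate via t-conorm [a + b − a·b]: 0.9308

0.931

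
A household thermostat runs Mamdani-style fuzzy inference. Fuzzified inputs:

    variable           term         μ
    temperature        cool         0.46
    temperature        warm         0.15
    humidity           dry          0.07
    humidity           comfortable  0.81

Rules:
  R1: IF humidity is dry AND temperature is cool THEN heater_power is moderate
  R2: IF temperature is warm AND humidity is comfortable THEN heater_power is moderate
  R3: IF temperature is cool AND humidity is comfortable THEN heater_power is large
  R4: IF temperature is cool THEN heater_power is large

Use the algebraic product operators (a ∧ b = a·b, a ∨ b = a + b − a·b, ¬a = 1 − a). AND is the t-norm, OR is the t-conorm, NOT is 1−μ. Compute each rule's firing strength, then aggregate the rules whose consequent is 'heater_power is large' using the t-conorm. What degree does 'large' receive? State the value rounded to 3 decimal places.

0.661

R1: dry=0.07, cool=0.46; AND[a·b] → w = 0.0322
R2: warm=0.15, comfortable=0.81; AND[a·b] → w = 0.1215
R3: cool=0.46, comfortable=0.81; AND[a·b] → w = 0.3726
R4: cool=0.46 → w = 0.4600
Rules with consequent 'large': {R3, R4} → strengths 0.3726, 0.4600
Aggregate via t-conorm [a + b − a·b]: 0.6612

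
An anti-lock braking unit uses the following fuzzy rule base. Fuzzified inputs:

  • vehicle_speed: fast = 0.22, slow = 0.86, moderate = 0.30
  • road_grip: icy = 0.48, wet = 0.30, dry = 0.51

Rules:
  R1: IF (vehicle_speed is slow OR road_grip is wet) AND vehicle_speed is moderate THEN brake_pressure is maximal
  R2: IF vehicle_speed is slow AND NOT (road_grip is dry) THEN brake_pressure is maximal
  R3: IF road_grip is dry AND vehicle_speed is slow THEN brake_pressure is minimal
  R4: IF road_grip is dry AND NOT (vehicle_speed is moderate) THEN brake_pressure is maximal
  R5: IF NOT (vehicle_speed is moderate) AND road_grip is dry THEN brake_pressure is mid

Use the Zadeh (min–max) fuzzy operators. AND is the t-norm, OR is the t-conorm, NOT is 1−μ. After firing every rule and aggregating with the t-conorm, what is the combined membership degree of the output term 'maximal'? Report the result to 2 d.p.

R1: (slow=0.86 OR wet=0.30) = 0.86; AND[min(a, b)] with moderate=0.30 → w = 0.30
R2: slow=0.86, ¬dry=1−0.51=0.49; AND[min(a, b)] → w = 0.49
R3: dry=0.51, slow=0.86; AND[min(a, b)] → w = 0.51
R4: dry=0.51, ¬moderate=1−0.30=0.70; AND[min(a, b)] → w = 0.51
R5: ¬moderate=1−0.30=0.70, dry=0.51; AND[min(a, b)] → w = 0.51
Rules with consequent 'maximal': {R1, R2, R4} → strengths 0.30, 0.49, 0.51
Aggregate via t-conorm [max(a, b)]: 0.51

0.51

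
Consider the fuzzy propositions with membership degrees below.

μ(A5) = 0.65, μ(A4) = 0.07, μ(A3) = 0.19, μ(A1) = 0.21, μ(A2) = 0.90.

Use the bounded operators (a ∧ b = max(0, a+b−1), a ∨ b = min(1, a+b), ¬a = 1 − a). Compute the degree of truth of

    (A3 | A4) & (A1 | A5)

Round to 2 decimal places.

0.12

A3 | A4 = min(1, a+b) on (0.19, 0.07) = 0.26
A1 | A5 = min(1, a+b) on (0.21, 0.65) = 0.86
(A3 | A4) & (A1 | A5) = max(0, a+b−1) on (0.26, 0.86) = 0.12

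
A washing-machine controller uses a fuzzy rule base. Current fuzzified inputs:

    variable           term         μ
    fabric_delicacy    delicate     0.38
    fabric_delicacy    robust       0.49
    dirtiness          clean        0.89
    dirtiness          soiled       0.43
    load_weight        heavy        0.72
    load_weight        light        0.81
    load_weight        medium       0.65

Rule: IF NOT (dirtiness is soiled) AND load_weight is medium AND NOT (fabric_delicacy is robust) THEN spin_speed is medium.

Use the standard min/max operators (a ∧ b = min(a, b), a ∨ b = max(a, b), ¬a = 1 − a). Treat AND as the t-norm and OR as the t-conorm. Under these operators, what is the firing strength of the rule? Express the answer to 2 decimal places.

0.51

firing strength: ¬soiled=1−0.43=0.57, medium=0.65, ¬robust=1−0.49=0.51; AND[min(a, b)] → w = 0.51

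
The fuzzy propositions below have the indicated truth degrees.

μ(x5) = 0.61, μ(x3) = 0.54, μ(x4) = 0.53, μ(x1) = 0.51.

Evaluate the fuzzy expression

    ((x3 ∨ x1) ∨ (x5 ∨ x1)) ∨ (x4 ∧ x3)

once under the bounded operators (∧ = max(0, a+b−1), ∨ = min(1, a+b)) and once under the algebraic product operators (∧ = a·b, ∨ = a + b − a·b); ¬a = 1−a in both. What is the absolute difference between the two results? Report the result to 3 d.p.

0.031

Under bounded:
  x3 ∨ x1 = min(1, a+b) on (0.54, 0.51) = 1.00
  x5 ∨ x1 = min(1, a+b) on (0.61, 0.51) = 1.00
  (x3 ∨ x1) ∨ (x5 ∨ x1) = min(1, a+b) on (1.00, 1.00) = 1.00
  x4 ∧ x3 = max(0, a+b−1) on (0.53, 0.54) = 0.07
  ((x3 ∨ x1) ∨ (x5 ∨ x1)) ∨ (x4 ∧ x3) = min(1, a+b) on (1.00, 0.07) = 1.00
  → value = 1.0000
Under algebraic product:
  x3 ∨ x1 = a + b − a·b on (0.5400, 0.5100) = 0.7746
  x5 ∨ x1 = a + b − a·b on (0.6100, 0.5100) = 0.8089
  (x3 ∨ x1) ∨ (x5 ∨ x1) = a + b − a·b on (0.7746, 0.8089) = 0.9569
  x4 ∧ x3 = a·b on (0.5300, 0.5400) = 0.2862
  ((x3 ∨ x1) ∨ (x5 ∨ x1)) ∨ (x4 ∧ x3) = a + b − a·b on (0.9569, 0.2862) = 0.9693
  → value = 0.9693
|1.0000 − 0.9693| = 0.031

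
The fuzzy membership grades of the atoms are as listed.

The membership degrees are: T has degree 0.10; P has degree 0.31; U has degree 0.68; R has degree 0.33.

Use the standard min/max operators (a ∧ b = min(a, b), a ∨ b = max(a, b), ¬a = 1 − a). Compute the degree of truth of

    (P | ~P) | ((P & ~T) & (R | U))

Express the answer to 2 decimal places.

0.69

~P = 1 − 0.31 = 0.69
P | ~P = max(a, b) on (0.31, 0.69) = 0.69
~T = 1 − 0.10 = 0.90
P & ~T = min(a, b) on (0.31, 0.90) = 0.31
R | U = max(a, b) on (0.33, 0.68) = 0.68
(P & ~T) & (R | U) = min(a, b) on (0.31, 0.68) = 0.31
(P | ~P) | ((P & ~T) & (R | U)) = max(a, b) on (0.69, 0.31) = 0.69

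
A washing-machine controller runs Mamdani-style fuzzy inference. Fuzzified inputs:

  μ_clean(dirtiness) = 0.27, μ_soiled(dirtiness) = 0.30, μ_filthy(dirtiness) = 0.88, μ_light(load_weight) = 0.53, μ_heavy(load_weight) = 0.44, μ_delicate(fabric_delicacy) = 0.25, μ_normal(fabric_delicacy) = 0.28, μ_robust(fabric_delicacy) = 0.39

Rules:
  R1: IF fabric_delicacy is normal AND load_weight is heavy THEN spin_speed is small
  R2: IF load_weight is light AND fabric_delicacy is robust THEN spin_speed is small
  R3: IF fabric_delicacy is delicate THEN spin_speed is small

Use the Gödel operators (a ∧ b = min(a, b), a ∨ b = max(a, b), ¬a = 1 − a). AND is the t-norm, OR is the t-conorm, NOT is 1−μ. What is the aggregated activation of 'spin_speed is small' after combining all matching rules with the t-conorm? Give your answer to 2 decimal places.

R1: normal=0.28, heavy=0.44; AND[min(a, b)] → w = 0.28
R2: light=0.53, robust=0.39; AND[min(a, b)] → w = 0.39
R3: delicate=0.25 → w = 0.25
Rules with consequent 'small': {R1, R2, R3} → strengths 0.28, 0.39, 0.25
Aggregate via t-conorm [max(a, b)]: 0.39

0.39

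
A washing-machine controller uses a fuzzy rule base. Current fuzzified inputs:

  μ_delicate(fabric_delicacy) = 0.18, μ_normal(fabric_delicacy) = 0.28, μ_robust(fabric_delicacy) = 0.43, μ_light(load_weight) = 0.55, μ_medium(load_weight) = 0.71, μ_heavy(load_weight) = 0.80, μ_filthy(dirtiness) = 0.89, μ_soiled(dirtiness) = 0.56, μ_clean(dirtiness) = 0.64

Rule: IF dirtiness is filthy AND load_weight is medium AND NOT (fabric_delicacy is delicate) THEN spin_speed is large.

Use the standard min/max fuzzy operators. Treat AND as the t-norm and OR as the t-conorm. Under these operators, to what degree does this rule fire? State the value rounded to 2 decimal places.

firing strength: filthy=0.89, medium=0.71, ¬delicate=1−0.18=0.82; AND[min(a, b)] → w = 0.71

0.71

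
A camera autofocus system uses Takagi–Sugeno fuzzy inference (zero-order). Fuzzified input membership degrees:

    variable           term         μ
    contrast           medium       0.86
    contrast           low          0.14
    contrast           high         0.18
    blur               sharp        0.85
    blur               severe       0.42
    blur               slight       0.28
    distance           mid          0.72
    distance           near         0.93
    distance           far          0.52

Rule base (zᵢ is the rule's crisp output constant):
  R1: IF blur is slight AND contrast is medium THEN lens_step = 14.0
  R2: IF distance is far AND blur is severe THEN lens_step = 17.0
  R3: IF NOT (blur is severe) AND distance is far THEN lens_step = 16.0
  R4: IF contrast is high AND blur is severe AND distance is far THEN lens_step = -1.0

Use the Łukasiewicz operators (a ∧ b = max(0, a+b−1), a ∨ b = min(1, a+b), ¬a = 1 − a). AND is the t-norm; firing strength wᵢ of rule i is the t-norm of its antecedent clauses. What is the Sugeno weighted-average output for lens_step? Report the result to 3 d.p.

R1 (z=14.0): slight=0.28, medium=0.86; AND[max(0, a+b−1)] → w = 0.14
R2 (z=17.0): far=0.52, severe=0.42; AND[max(0, a+b−1)] → w = 0.00
R3 (z=16.0): ¬severe=1−0.42=0.58, far=0.52; AND[max(0, a+b−1)] → w = 0.10
R4 (z=-1.0): high=0.18, severe=0.42, far=0.52; AND[max(0, a+b−1)] → w = 0.00
Weighted average = (0.14·14.0 + 0.00·17.0 + 0.10·16.0 + 0.00·-1.0) / (0.14 + 0.00 + 0.10 + 0.00)
  = 3.5600 / 0.2400 = 14.833

14.833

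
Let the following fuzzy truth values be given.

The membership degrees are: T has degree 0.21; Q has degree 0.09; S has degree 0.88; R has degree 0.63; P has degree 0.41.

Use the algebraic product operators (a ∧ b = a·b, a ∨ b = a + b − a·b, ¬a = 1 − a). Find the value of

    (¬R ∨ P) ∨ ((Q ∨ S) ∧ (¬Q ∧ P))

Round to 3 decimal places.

¬R = 1 − 0.6300 = 0.3700
¬R ∨ P = a + b − a·b on (0.3700, 0.4100) = 0.6283
Q ∨ S = a + b − a·b on (0.0900, 0.8800) = 0.8908
¬Q = 1 − 0.0900 = 0.9100
¬Q ∧ P = a·b on (0.9100, 0.4100) = 0.3731
(Q ∨ S) ∧ (¬Q ∧ P) = a·b on (0.8908, 0.3731) = 0.3324
(¬R ∨ P) ∨ ((Q ∨ S) ∧ (¬Q ∧ P)) = a + b − a·b on (0.6283, 0.3324) = 0.7518

0.752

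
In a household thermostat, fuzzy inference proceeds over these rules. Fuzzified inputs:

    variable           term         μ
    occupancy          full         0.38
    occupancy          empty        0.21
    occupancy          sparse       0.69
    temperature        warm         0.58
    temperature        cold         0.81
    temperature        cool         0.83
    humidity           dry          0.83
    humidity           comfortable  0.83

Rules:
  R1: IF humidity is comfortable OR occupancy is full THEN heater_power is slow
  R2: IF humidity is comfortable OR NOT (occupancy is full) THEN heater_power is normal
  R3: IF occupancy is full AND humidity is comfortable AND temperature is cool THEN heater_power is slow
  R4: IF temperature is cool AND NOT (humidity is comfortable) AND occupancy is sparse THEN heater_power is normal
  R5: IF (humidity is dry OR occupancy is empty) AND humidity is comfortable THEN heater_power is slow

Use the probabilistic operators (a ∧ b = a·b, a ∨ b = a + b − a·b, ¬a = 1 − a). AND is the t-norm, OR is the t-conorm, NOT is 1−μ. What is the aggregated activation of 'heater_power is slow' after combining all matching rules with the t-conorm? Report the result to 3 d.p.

R1: comfortable=0.83, full=0.38; OR[a + b − a·b] → w = 0.8946
R2: comfortable=0.83, ¬full=1−0.38=0.62; OR[a + b − a·b] → w = 0.9354
R3: full=0.38, comfortable=0.83, cool=0.83; AND[a·b] → w = 0.2618
R4: cool=0.83, ¬comfortable=1−0.83=0.17, sparse=0.69; AND[a·b] → w = 0.0974
R5: (dry=0.83 OR empty=0.21) = 0.8657; AND[a·b] with comfortable=0.83 → w = 0.7185
Rules with consequent 'slow': {R1, R3, R5} → strengths 0.8946, 0.2618, 0.7185
Aggregate via t-conorm [a + b − a·b]: 0.9781

0.978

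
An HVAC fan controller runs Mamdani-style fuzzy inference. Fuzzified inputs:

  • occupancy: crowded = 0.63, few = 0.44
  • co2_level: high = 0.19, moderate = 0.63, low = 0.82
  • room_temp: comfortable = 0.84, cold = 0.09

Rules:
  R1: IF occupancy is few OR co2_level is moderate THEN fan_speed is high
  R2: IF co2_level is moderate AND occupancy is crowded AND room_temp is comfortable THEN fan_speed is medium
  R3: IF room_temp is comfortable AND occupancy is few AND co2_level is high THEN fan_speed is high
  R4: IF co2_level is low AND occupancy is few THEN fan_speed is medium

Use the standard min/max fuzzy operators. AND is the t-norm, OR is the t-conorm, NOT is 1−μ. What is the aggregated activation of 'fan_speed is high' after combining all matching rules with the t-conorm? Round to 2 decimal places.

R1: few=0.44, moderate=0.63; OR[max(a, b)] → w = 0.63
R2: moderate=0.63, crowded=0.63, comfortable=0.84; AND[min(a, b)] → w = 0.63
R3: comfortable=0.84, few=0.44, high=0.19; AND[min(a, b)] → w = 0.19
R4: low=0.82, few=0.44; AND[min(a, b)] → w = 0.44
Rules with consequent 'high': {R1, R3} → strengths 0.63, 0.19
Aggregate via t-conorm [max(a, b)]: 0.63

0.63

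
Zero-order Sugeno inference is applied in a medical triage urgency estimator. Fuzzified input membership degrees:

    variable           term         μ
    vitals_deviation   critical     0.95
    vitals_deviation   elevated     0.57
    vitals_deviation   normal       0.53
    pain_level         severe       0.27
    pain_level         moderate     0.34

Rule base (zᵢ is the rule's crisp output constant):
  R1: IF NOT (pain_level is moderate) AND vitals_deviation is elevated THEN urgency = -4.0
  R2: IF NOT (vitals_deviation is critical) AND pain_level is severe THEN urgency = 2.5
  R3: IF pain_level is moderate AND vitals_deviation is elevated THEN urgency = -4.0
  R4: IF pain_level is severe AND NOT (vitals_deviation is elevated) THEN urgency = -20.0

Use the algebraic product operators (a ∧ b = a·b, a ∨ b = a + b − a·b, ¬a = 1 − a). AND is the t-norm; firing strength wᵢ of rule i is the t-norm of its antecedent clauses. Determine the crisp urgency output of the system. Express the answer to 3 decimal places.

R1 (z=-4.0): ¬moderate=1−0.34=0.66, elevated=0.57; AND[a·b] → w = 0.3762
R2 (z=2.5): ¬critical=1−0.95=0.05, severe=0.27; AND[a·b] → w = 0.0135
R3 (z=-4.0): moderate=0.34, elevated=0.57; AND[a·b] → w = 0.1938
R4 (z=-20.0): severe=0.27, ¬elevated=1−0.57=0.43; AND[a·b] → w = 0.1161
Weighted average = (0.3762·-4.0 + 0.0135·2.5 + 0.1938·-4.0 + 0.1161·-20.0) / (0.3762 + 0.0135 + 0.1938 + 0.1161)
  = -4.5682 / 0.6996 = -6.530

-6.530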